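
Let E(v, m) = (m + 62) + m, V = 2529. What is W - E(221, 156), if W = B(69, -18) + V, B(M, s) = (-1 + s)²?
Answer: 2516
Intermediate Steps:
E(v, m) = 62 + 2*m (E(v, m) = (62 + m) + m = 62 + 2*m)
W = 2890 (W = (-1 - 18)² + 2529 = (-19)² + 2529 = 361 + 2529 = 2890)
W - E(221, 156) = 2890 - (62 + 2*156) = 2890 - (62 + 312) = 2890 - 1*374 = 2890 - 374 = 2516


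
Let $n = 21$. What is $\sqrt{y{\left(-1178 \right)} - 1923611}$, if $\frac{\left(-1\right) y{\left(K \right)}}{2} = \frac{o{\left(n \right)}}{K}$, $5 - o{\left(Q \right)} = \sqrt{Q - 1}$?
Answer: $\frac{\sqrt{-667341048786 - 1178 \sqrt{5}}}{589} \approx 1386.9 i$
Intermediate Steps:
$o{\left(Q \right)} = 5 - \sqrt{-1 + Q}$ ($o{\left(Q \right)} = 5 - \sqrt{Q - 1} = 5 - \sqrt{-1 + Q}$)
$y{\left(K \right)} = - \frac{2 \left(5 - 2 \sqrt{5}\right)}{K}$ ($y{\left(K \right)} = - 2 \frac{5 - \sqrt{-1 + 21}}{K} = - 2 \frac{5 - \sqrt{20}}{K} = - 2 \frac{5 - 2 \sqrt{5}}{K} = - \frac{2 \left(5 - 2 \sqrt{5}\right)}{K}$)
$\sqrt{y{\left(-1178 \right)} - 1923611} = \sqrt{\frac{2 \left(-5 + 2 \sqrt{5}\right)}{-1178} - 1923611} = \sqrt{2 \left(- \frac{1}{1178}\right) \left(-5 + 2 \sqrt{5}\right) - 1923611} = \sqrt{\left(\frac{5}{589} - \frac{2 \sqrt{5}}{589}\right) - 1923611} = \sqrt{- \frac{1133006874}{589} - \frac{2 \sqrt{5}}{589}}$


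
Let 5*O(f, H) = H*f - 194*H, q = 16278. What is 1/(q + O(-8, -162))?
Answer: 5/114114 ≈ 4.3816e-5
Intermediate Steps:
O(f, H) = -194*H/5 + H*f/5 (O(f, H) = (H*f - 194*H)/5 = (-194*H + H*f)/5 = -194*H/5 + H*f/5)
1/(q + O(-8, -162)) = 1/(16278 + (1/5)*(-162)*(-194 - 8)) = 1/(16278 + (1/5)*(-162)*(-202)) = 1/(16278 + 32724/5) = 1/(114114/5) = 5/114114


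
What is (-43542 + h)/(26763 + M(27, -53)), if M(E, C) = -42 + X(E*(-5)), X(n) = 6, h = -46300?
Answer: -89842/26727 ≈ -3.3615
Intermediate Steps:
M(E, C) = -36 (M(E, C) = -42 + 6 = -36)
(-43542 + h)/(26763 + M(27, -53)) = (-43542 - 46300)/(26763 - 36) = -89842/26727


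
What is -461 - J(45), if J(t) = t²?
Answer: -2486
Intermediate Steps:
-461 - J(45) = -461 - 1*45² = -461 - 1*2025 = -461 - 2025 = -2486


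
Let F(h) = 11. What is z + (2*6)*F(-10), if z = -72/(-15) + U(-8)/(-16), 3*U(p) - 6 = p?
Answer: 16421/120 ≈ 136.84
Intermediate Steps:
U(p) = 2 + p/3
z = 581/120 (z = -72/(-15) + (2 + (1/3)*(-8))/(-16) = -72*(-1/15) + (2 - 8/3)*(-1/16) = 24/5 - 2/3*(-1/16) = 24/5 + 1/24 = 581/120 ≈ 4.8417)
z + (2*6)*F(-10) = 581/120 + (2*6)*11 = 581/120 + 12*11 = 581/120 + 132 = 16421/120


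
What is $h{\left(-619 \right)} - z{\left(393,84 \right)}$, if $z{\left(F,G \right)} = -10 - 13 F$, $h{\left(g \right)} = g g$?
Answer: $388280$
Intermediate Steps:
$h{\left(g \right)} = g^{2}$
$h{\left(-619 \right)} - z{\left(393,84 \right)} = \left(-619\right)^{2} - \left(-10 - 5109\right) = 383161 - \left(-10 - 5109\right) = 383161 - -5119 = 383161 + 5119 = 388280$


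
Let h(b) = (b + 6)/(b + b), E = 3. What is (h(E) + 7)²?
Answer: 289/4 ≈ 72.250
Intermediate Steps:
h(b) = (6 + b)/(2*b) (h(b) = (6 + b)/((2*b)) = (6 + b)*(1/(2*b)) = (6 + b)/(2*b))
(h(E) + 7)² = ((½)*(6 + 3)/3 + 7)² = ((½)*(⅓)*9 + 7)² = (3/2 + 7)² = (17/2)² = 289/4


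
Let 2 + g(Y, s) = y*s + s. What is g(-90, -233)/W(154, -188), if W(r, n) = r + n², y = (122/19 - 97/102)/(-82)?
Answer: -34875227/5641200168 ≈ -0.0061822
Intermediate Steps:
y = -10601/158916 (y = (122*(1/19) - 97*1/102)*(-1/82) = (122/19 - 97/102)*(-1/82) = (10601/1938)*(-1/82) = -10601/158916 ≈ -0.066708)
g(Y, s) = -2 + 148315*s/158916 (g(Y, s) = -2 + (-10601*s/158916 + s) = -2 + 148315*s/158916)
g(-90, -233)/W(154, -188) = (-2 + (148315/158916)*(-233))/(154 + (-188)²) = (-2 - 34557395/158916)/(154 + 35344) = -34875227/158916/35498 = -34875227/158916*1/35498 = -34875227/5641200168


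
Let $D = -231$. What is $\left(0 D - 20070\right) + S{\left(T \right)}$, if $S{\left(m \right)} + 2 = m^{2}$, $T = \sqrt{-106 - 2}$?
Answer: $-20180$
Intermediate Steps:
$T = 6 i \sqrt{3}$ ($T = \sqrt{-108} = 6 i \sqrt{3} \approx 10.392 i$)
$S{\left(m \right)} = -2 + m^{2}$
$\left(0 D - 20070\right) + S{\left(T \right)} = \left(0 \left(-231\right) - 20070\right) + \left(-2 + \left(6 i \sqrt{3}\right)^{2}\right) = \left(0 - 20070\right) - 110 = -20070 - 110 = -20180$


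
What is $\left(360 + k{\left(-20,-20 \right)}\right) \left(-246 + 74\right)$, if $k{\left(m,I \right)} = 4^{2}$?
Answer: $-64672$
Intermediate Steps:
$k{\left(m,I \right)} = 16$
$\left(360 + k{\left(-20,-20 \right)}\right) \left(-246 + 74\right) = \left(360 + 16\right) \left(-246 + 74\right) = 376 \left(-172\right) = -64672$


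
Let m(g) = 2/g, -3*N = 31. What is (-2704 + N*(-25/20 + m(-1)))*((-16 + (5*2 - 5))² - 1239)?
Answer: 17913155/6 ≈ 2.9855e+6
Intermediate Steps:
N = -31/3 (N = -⅓*31 = -31/3 ≈ -10.333)
(-2704 + N*(-25/20 + m(-1)))*((-16 + (5*2 - 5))² - 1239) = (-2704 - 31*(-25/20 + 2/(-1))/3)*((-16 + (5*2 - 5))² - 1239) = (-2704 - 31*(-25*1/20 + 2*(-1))/3)*((-16 + (10 - 5))² - 1239) = (-2704 - 31*(-5/4 - 2)/3)*((-16 + 5)² - 1239) = (-2704 - 31/3*(-13/4))*((-11)² - 1239) = (-2704 + 403/12)*(121 - 1239) = -32045/12*(-1118) = 17913155/6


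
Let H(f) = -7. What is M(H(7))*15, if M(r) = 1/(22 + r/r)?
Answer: 15/23 ≈ 0.65217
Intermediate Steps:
M(r) = 1/23 (M(r) = 1/(22 + 1) = 1/23)
M(H(7))*15 = (1/23)*15 = 15/23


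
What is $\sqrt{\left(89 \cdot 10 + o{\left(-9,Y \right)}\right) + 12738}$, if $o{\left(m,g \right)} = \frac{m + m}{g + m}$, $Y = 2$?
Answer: $\frac{\sqrt{667898}}{7} \approx 116.75$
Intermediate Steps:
$o{\left(m,g \right)} = \frac{2 m}{g + m}$
$\sqrt{\left(89 \cdot 10 + o{\left(-9,Y \right)}\right) + 12738} = \sqrt{\left(89 \cdot 10 + 2 \left(-9\right) \frac{1}{2 - 9}\right) + 12738} = \sqrt{\left(890 + 2 \left(-9\right) \frac{1}{-7}\right) + 12738} = \sqrt{\left(890 + 2 \left(-9\right) \left(- \frac{1}{7}\right)\right) + 12738} = \sqrt{\left(890 + \frac{18}{7}\right) + 12738} = \sqrt{\frac{6248}{7} + 12738} = \sqrt{\frac{95414}{7}} = \frac{\sqrt{667898}}{7}$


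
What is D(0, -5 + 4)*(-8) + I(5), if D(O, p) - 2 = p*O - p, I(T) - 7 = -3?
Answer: -20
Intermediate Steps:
I(T) = 4 (I(T) = 7 - 3 = 4)
D(O, p) = 2 - p + O*p (D(O, p) = 2 + (p*O - p) = 2 + (O*p - p) = 2 + (-p + O*p) = 2 - p + O*p)
D(0, -5 + 4)*(-8) + I(5) = (2 - (-5 + 4) + 0*(-5 + 4))*(-8) + 4 = (2 - 1*(-1) + 0*(-1))*(-8) + 4 = (2 + 1 + 0)*(-8) + 4 = 3*(-8) + 4 = -24 + 4 = -20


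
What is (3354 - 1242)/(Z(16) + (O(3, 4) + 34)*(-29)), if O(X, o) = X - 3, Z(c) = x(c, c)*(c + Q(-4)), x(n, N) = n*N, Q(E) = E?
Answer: 1056/1043 ≈ 1.0125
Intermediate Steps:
x(n, N) = N*n
Z(c) = c**2*(-4 + c) (Z(c) = (c*c)*(c - 4) = c**2*(-4 + c))
O(X, o) = -3 + X
(3354 - 1242)/(Z(16) + (O(3, 4) + 34)*(-29)) = (3354 - 1242)/(16**2*(-4 + 16) + ((-3 + 3) + 34)*(-29)) = 2112/(256*12 + (0 + 34)*(-29)) = 2112/(3072 + 34*(-29)) = 2112/(3072 - 986) = 2112/2086 = 2112*(1/2086) = 1056/1043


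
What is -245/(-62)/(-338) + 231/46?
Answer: 2414783/481988 ≈ 5.0100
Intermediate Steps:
-245/(-62)/(-338) + 231/46 = -245*(-1/62)*(-1/338) + 231*(1/46) = (245/62)*(-1/338) + 231/46 = -245/20956 + 231/46 = 2414783/481988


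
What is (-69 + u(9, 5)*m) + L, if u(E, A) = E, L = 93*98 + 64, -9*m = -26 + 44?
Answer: 9091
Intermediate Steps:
m = -2 (m = -(-26 + 44)/9 = -1/9*18 = -2)
L = 9178 (L = 9114 + 64 = 9178)
(-69 + u(9, 5)*m) + L = (-69 + 9*(-2)) + 9178 = (-69 - 18) + 9178 = -87 + 9178 = 9091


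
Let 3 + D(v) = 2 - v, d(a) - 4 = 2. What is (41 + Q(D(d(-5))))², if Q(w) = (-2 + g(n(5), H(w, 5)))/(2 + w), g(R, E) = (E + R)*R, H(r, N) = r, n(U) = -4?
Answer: 26569/25 ≈ 1062.8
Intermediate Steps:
d(a) = 6 (d(a) = 4 + 2 = 6)
D(v) = -1 - v (D(v) = -3 + (2 - v) = -1 - v)
g(R, E) = R*(E + R)
Q(w) = (14 - 4*w)/(2 + w) (Q(w) = (-2 - 4*(w - 4))/(2 + w) = (-2 - 4*(-4 + w))/(2 + w) = (-2 + (16 - 4*w))/(2 + w) = (14 - 4*w)/(2 + w))
(41 + Q(D(d(-5))))² = (41 + 2*(7 - 2*(-1 - 1*6))/(2 + (-1 - 1*6)))² = (41 + 2*(7 - 2*(-1 - 6))/(2 + (-1 - 6)))² = (41 + 2*(7 - 2*(-7))/(2 - 7))² = (41 + 2*(7 + 14)/(-5))² = (41 + 2*(-⅕)*21)² = (41 - 42/5)² = (163/5)² = 26569/25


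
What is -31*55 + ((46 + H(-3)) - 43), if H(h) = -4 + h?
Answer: -1709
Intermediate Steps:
-31*55 + ((46 + H(-3)) - 43) = -31*55 + ((46 + (-4 - 3)) - 43) = -1705 + ((46 - 7) - 43) = -1705 + (39 - 43) = -1705 - 4 = -1709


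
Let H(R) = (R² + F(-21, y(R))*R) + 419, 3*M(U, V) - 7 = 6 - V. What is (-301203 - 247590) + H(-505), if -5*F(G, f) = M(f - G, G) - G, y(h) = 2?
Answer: -870250/3 ≈ -2.9008e+5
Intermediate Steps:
M(U, V) = 13/3 - V/3 (M(U, V) = 7/3 + (6 - V)/3 = 7/3 + (2 - V/3) = 13/3 - V/3)
F(G, f) = -13/15 + 4*G/15 (F(G, f) = -((13/3 - G/3) - G)/5 = -(13/3 - 4*G/3)/5 = -13/15 + 4*G/15)
H(R) = 419 + R² - 97*R/15 (H(R) = (R² + (-13/15 + (4/15)*(-21))*R) + 419 = (R² + (-13/15 - 28/5)*R) + 419 = (R² - 97*R/15) + 419 = 419 + R² - 97*R/15)
(-301203 - 247590) + H(-505) = (-301203 - 247590) + (419 + (-505)² - 97/15*(-505)) = -548793 + (419 + 255025 + 9797/3) = -548793 + 776129/3 = -870250/3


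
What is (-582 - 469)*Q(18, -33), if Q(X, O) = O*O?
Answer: -1144539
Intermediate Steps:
Q(X, O) = O**2
(-582 - 469)*Q(18, -33) = (-582 - 469)*(-33)**2 = -1051*1089 = -1144539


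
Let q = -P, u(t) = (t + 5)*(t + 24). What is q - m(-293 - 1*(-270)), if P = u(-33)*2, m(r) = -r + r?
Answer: -504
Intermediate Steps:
m(r) = 0
u(t) = (5 + t)*(24 + t)
P = 504 (P = (120 + (-33)² + 29*(-33))*2 = (120 + 1089 - 957)*2 = 252*2 = 504)
q = -504 (q = -1*504 = -504)
q - m(-293 - 1*(-270)) = -504 - 1*0 = -504 + 0 = -504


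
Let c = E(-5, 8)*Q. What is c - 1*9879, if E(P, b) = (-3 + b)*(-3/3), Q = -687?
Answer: -6444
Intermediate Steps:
E(P, b) = 3 - b (E(P, b) = (-3 + b)*(-3*1/3) = (-3 + b)*(-1) = 3 - b)
c = 3435 (c = (3 - 1*8)*(-687) = (3 - 8)*(-687) = -5*(-687) = 3435)
c - 1*9879 = 3435 - 1*9879 = 3435 - 9879 = -6444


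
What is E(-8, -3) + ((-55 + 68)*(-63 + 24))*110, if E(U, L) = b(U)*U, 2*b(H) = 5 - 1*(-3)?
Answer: -55802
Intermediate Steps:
b(H) = 4 (b(H) = (5 - 1*(-3))/2 = (5 + 3)/2 = (1/2)*8 = 4)
E(U, L) = 4*U
E(-8, -3) + ((-55 + 68)*(-63 + 24))*110 = 4*(-8) + ((-55 + 68)*(-63 + 24))*110 = -32 + (13*(-39))*110 = -32 - 507*110 = -32 - 55770 = -55802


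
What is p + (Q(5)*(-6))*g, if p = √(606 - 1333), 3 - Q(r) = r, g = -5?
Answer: -60 + I*√727 ≈ -60.0 + 26.963*I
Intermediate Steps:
Q(r) = 3 - r
p = I*√727 (p = √(-727) = I*√727 ≈ 26.963*I)
p + (Q(5)*(-6))*g = I*√727 + ((3 - 1*5)*(-6))*(-5) = I*√727 + ((3 - 5)*(-6))*(-5) = I*√727 - 2*(-6)*(-5) = I*√727 + 12*(-5) = I*√727 - 60 = -60 + I*√727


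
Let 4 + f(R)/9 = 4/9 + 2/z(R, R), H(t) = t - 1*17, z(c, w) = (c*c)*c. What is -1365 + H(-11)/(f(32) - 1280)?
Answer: -29341306883/21495799 ≈ -1365.0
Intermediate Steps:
z(c, w) = c³ (z(c, w) = c²*c = c³)
H(t) = -17 + t (H(t) = t - 17 = -17 + t)
f(R) = -32 + 18/R³ (f(R) = -36 + 9*(4/9 + 2/(R³)) = -36 + 9*(4*(⅑) + 2/R³) = -36 + 9*(4/9 + 2/R³) = -36 + (4 + 18/R³) = -32 + 18/R³)
-1365 + H(-11)/(f(32) - 1280) = -1365 + (-17 - 11)/((-32 + 18/32³) - 1280) = -1365 - 28/((-32 + 18*(1/32768)) - 1280) = -1365 - 28/((-32 + 9/16384) - 1280) = -1365 - 28/(-524279/16384 - 1280) = -1365 - 28/(-21495799/16384) = -1365 - 16384/21495799*(-28) = -1365 + 458752/21495799 = -29341306883/21495799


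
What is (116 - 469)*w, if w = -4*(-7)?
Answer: -9884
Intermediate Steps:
w = 28
(116 - 469)*w = (116 - 469)*28 = -353*28 = -9884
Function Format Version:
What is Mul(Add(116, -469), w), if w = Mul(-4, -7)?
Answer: -9884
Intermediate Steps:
w = 28
Mul(Add(116, -469), w) = Mul(Add(116, -469), 28) = Mul(-353, 28) = -9884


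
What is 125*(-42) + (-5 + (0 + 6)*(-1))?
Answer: -5261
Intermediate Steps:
125*(-42) + (-5 + (0 + 6)*(-1)) = -5250 + (-5 + 6*(-1)) = -5250 + (-5 - 6) = -5250 - 11 = -5261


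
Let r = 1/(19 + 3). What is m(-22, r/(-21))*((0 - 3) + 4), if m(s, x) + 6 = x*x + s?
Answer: -5976431/213444 ≈ -28.000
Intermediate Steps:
r = 1/22 ≈ 0.045455
m(s, x) = -6 + s + x² (m(s, x) = -6 + (x*x + s) = -6 + (x² + s) = -6 + (s + x²) = -6 + s + x²)
m(-22, r/(-21))*((0 - 3) + 4) = (-6 - 22 + ((1/22)/(-21))²)*((0 - 3) + 4) = (-6 - 22 + ((1/22)*(-1/21))²)*(-3 + 4) = (-6 - 22 + (-1/462)²)*1 = (-6 - 22 + 1/213444)*1 = -5976431/213444*1 = -5976431/213444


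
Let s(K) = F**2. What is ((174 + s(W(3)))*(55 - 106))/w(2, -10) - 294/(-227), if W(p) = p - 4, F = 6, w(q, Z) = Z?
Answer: 243411/227 ≈ 1072.3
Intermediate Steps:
W(p) = -4 + p
s(K) = 36 (s(K) = 6**2 = 36)
((174 + s(W(3)))*(55 - 106))/w(2, -10) - 294/(-227) = ((174 + 36)*(55 - 106))/(-10) - 294/(-227) = (210*(-51))*(-1/10) - 294*(-1/227) = -10710*(-1/10) + 294/227 = 1071 + 294/227 = 243411/227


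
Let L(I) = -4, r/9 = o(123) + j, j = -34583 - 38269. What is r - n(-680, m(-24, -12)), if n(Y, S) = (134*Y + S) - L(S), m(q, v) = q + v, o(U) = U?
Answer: -563409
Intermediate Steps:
j = -72852
r = -654561 (r = 9*(123 - 72852) = 9*(-72729) = -654561)
n(Y, S) = 4 + S + 134*Y (n(Y, S) = (134*Y + S) - 1*(-4) = (S + 134*Y) + 4 = 4 + S + 134*Y)
r - n(-680, m(-24, -12)) = -654561 - (4 + (-24 - 12) + 134*(-680)) = -654561 - (4 - 36 - 91120) = -654561 - 1*(-91152) = -654561 + 91152 = -563409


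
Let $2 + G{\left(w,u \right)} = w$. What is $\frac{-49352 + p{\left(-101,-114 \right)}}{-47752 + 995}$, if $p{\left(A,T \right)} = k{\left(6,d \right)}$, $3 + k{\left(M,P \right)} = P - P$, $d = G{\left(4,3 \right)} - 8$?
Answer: $\frac{49355}{46757} \approx 1.0556$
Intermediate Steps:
$G{\left(w,u \right)} = -2 + w$
$d = -6$ ($d = \left(-2 + 4\right) - 8 = 2 - 8 = -6$)
$k{\left(M,P \right)} = -3$ ($k{\left(M,P \right)} = -3 + \left(P - P\right) = -3 + 0 = -3$)
$p{\left(A,T \right)} = -3$
$\frac{-49352 + p{\left(-101,-114 \right)}}{-47752 + 995} = \frac{-49352 - 3}{-47752 + 995} = - \frac{49355}{-46757} = \left(-49355\right) \left(- \frac{1}{46757}\right) = \frac{49355}{46757}$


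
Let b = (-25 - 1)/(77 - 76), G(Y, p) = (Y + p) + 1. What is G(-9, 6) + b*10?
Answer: -262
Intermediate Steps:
G(Y, p) = 1 + Y + p
b = -26 (b = -26/1 = -26*1 = -26)
G(-9, 6) + b*10 = (1 - 9 + 6) - 26*10 = -2 - 260 = -262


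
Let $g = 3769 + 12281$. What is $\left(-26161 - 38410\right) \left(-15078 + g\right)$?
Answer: $-62763012$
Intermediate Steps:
$g = 16050$
$\left(-26161 - 38410\right) \left(-15078 + g\right) = \left(-26161 - 38410\right) \left(-15078 + 16050\right) = \left(-64571\right) 972 = -62763012$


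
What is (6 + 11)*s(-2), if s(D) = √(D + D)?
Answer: 34*I ≈ 34.0*I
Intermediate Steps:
s(D) = √2*√D (s(D) = √(2*D) = √2*√D)
(6 + 11)*s(-2) = (6 + 11)*(√2*√(-2)) = 17*(√2*(I*√2)) = 17*(2*I) = 34*I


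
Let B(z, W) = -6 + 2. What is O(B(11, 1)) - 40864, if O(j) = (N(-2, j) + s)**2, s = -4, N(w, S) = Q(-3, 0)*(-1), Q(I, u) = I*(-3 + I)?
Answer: -40380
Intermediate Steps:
N(w, S) = -18 (N(w, S) = -3*(-3 - 3)*(-1) = -3*(-6)*(-1) = 18*(-1) = -18)
B(z, W) = -4
O(j) = 484 (O(j) = (-18 - 4)**2 = (-22)**2 = 484)
O(B(11, 1)) - 40864 = 484 - 40864 = -40380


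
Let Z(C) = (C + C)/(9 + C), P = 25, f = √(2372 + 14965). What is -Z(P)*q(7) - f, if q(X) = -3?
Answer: 75/17 - √17337 ≈ -127.26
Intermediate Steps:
f = √17337 ≈ 131.67
Z(C) = 2*C/(9 + C) (Z(C) = (2*C)/(9 + C) = 2*C/(9 + C))
-Z(P)*q(7) - f = -2*25/(9 + 25)*(-3) - √17337 = -2*25/34*(-3) - √17337 = -2*25*(1/34)*(-3) - √17337 = -25*(-3)/17 - √17337 = -1*(-75/17) - √17337 = 75/17 - √17337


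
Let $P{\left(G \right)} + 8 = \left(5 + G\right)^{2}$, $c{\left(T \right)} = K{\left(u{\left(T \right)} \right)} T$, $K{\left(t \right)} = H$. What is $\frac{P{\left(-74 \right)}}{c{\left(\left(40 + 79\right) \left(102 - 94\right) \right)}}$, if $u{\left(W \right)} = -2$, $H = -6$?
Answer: $- \frac{679}{816} \approx -0.83211$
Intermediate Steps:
$K{\left(t \right)} = -6$
$c{\left(T \right)} = - 6 T$
$P{\left(G \right)} = -8 + \left(5 + G\right)^{2}$
$\frac{P{\left(-74 \right)}}{c{\left(\left(40 + 79\right) \left(102 - 94\right) \right)}} = \frac{-8 + \left(5 - 74\right)^{2}}{\left(-6\right) \left(40 + 79\right) \left(102 - 94\right)} = \frac{-8 + \left(-69\right)^{2}}{\left(-6\right) 119 \cdot 8} = \frac{-8 + 4761}{\left(-6\right) 952} = \frac{4753}{-5712} = 4753 \left(- \frac{1}{5712}\right) = - \frac{679}{816}$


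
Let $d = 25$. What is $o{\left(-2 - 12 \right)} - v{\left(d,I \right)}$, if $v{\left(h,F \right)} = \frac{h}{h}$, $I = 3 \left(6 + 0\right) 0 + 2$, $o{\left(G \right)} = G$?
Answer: $-15$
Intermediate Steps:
$I = 2$ ($I = 3 \cdot 6 \cdot 0 + 2 = 3 \cdot 0 + 2 = 0 + 2 = 2$)
$v{\left(h,F \right)} = 1$
$o{\left(-2 - 12 \right)} - v{\left(d,I \right)} = \left(-2 - 12\right) - 1 = -14 - 1 = -15$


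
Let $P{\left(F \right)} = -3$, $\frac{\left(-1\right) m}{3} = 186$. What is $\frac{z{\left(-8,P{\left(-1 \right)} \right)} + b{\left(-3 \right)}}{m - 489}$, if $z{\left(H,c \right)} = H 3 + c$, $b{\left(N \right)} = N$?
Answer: $\frac{10}{349} \approx 0.028653$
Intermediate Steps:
$m = -558$ ($m = \left(-3\right) 186 = -558$)
$z{\left(H,c \right)} = c + 3 H$ ($z{\left(H,c \right)} = 3 H + c = c + 3 H$)
$\frac{z{\left(-8,P{\left(-1 \right)} \right)} + b{\left(-3 \right)}}{m - 489} = \frac{\left(-3 + 3 \left(-8\right)\right) - 3}{-558 - 489} = \frac{\left(-3 - 24\right) - 3}{-1047} = \left(-27 - 3\right) \left(- \frac{1}{1047}\right) = \left(-30\right) \left(- \frac{1}{1047}\right) = \frac{10}{349}$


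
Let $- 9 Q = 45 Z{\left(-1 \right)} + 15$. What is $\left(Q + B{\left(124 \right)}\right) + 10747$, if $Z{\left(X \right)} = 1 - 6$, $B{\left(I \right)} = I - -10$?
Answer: $\frac{32713}{3} \approx 10904.0$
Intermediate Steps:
$B{\left(I \right)} = 10 + I$ ($B{\left(I \right)} = I + 10 = 10 + I$)
$Z{\left(X \right)} = -5$ ($Z{\left(X \right)} = 1 - 6 = -5$)
$Q = \frac{70}{3}$ ($Q = - \frac{45 \left(-5\right) + 15}{9} = - \frac{-225 + 15}{9} = \left(- \frac{1}{9}\right) \left(-210\right) = \frac{70}{3} \approx 23.333$)
$\left(Q + B{\left(124 \right)}\right) + 10747 = \left(\frac{70}{3} + \left(10 + 124\right)\right) + 10747 = \left(\frac{70}{3} + 134\right) + 10747 = \frac{472}{3} + 10747 = \frac{32713}{3}$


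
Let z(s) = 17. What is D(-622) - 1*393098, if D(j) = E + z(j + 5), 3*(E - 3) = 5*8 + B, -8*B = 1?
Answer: -9433553/24 ≈ -3.9306e+5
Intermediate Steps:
B = -⅛ (B = -⅛*1 = -⅛ ≈ -0.12500)
E = 391/24 (E = 3 + (5*8 - ⅛)/3 = 3 + (40 - ⅛)/3 = 3 + (⅓)*(319/8) = 3 + 319/24 = 391/24 ≈ 16.292)
D(j) = 799/24 (D(j) = 391/24 + 17 = 799/24)
D(-622) - 1*393098 = 799/24 - 1*393098 = 799/24 - 393098 = -9433553/24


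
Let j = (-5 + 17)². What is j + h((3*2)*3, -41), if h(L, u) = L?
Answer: 162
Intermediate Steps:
j = 144 (j = 12² = 144)
j + h((3*2)*3, -41) = 144 + (3*2)*3 = 144 + 6*3 = 144 + 18 = 162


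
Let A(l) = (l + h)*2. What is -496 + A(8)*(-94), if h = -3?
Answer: -1436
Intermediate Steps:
A(l) = -6 + 2*l (A(l) = (l - 3)*2 = (-3 + l)*2 = -6 + 2*l)
-496 + A(8)*(-94) = -496 + (-6 + 2*8)*(-94) = -496 + (-6 + 16)*(-94) = -496 + 10*(-94) = -496 - 940 = -1436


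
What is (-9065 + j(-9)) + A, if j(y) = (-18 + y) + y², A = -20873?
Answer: -29884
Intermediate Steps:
j(y) = -18 + y + y²
(-9065 + j(-9)) + A = (-9065 + (-18 - 9 + (-9)²)) - 20873 = (-9065 + (-18 - 9 + 81)) - 20873 = (-9065 + 54) - 20873 = -9011 - 20873 = -29884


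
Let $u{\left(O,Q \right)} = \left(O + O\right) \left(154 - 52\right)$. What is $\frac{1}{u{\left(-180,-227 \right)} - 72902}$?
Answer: $- \frac{1}{109622} \approx -9.1223 \cdot 10^{-6}$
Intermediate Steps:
$u{\left(O,Q \right)} = 204 O$ ($u{\left(O,Q \right)} = 2 O 102 = 204 O$)
$\frac{1}{u{\left(-180,-227 \right)} - 72902} = \frac{1}{204 \left(-180\right) - 72902} = \frac{1}{-36720 - 72902} = \frac{1}{-109622} = - \frac{1}{109622}$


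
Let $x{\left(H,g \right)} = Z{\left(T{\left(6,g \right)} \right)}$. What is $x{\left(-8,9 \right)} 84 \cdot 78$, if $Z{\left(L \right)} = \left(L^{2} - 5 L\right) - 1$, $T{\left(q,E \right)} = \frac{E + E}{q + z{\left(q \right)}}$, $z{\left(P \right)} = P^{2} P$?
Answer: $- \frac{12547080}{1369} \approx -9165.1$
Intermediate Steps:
$z{\left(P \right)} = P^{3}$
$T{\left(q,E \right)} = \frac{2 E}{q + q^{3}}$ ($T{\left(q,E \right)} = \frac{E + E}{q + q^{3}} = \frac{2 E}{q + q^{3}}$)
$Z{\left(L \right)} = -1 + L^{2} - 5 L$
$x{\left(H,g \right)} = -1 - \frac{5 g}{111} + \frac{g^{2}}{12321}$ ($x{\left(H,g \right)} = -1 + \left(\frac{2 g}{6 + 6^{3}}\right)^{2} - 5 \frac{2 g}{6 + 6^{3}} = -1 + \left(\frac{2 g}{6 + 216}\right)^{2} - 5 \frac{2 g}{6 + 216} = -1 + \left(\frac{2 g}{222}\right)^{2} - 5 \frac{2 g}{222} = -1 + \left(2 g \frac{1}{222}\right)^{2} - 5 \cdot 2 g \frac{1}{222} = -1 + \left(\frac{g}{111}\right)^{2} - 5 \frac{g}{111} = -1 + \frac{g^{2}}{12321} - \frac{5 g}{111} = -1 - \frac{5 g}{111} + \frac{g^{2}}{12321}$)
$x{\left(-8,9 \right)} 84 \cdot 78 = \left(-1 - \frac{15}{37} + \frac{9^{2}}{12321}\right) 84 \cdot 78 = \left(-1 - \frac{15}{37} + \frac{1}{12321} \cdot 81\right) 84 \cdot 78 = \left(-1 - \frac{15}{37} + \frac{9}{1369}\right) 84 \cdot 78 = \left(- \frac{1915}{1369}\right) 84 \cdot 78 = \left(- \frac{160860}{1369}\right) 78 = - \frac{12547080}{1369}$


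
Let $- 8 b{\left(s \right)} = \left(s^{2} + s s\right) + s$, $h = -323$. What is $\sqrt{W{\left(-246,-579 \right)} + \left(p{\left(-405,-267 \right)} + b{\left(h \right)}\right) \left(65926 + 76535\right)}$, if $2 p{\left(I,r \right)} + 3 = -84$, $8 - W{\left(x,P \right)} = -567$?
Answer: $\frac{i \sqrt{59458368526}}{4} \approx 60960.0 i$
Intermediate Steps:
$W{\left(x,P \right)} = 575$ ($W{\left(x,P \right)} = 8 - -567 = 8 + 567 = 575$)
$p{\left(I,r \right)} = - \frac{87}{2}$ ($p{\left(I,r \right)} = - \frac{3}{2} + \frac{1}{2} \left(-84\right) = - \frac{3}{2} - 42 = - \frac{87}{2}$)
$b{\left(s \right)} = - \frac{s^{2}}{4} - \frac{s}{8}$ ($b{\left(s \right)} = - \frac{\left(s^{2} + s s\right) + s}{8} = - \frac{\left(s^{2} + s^{2}\right) + s}{8} = - \frac{2 s^{2} + s}{8} = - \frac{s + 2 s^{2}}{8} = - \frac{s^{2}}{4} - \frac{s}{8}$)
$\sqrt{W{\left(-246,-579 \right)} + \left(p{\left(-405,-267 \right)} + b{\left(h \right)}\right) \left(65926 + 76535\right)} = \sqrt{575 + \left(- \frac{87}{2} - - \frac{323 \left(1 + 2 \left(-323\right)\right)}{8}\right) \left(65926 + 76535\right)} = \sqrt{575 + \left(- \frac{87}{2} - - \frac{323 \left(1 - 646\right)}{8}\right) 142461} = \sqrt{575 + \left(- \frac{87}{2} - \left(- \frac{323}{8}\right) \left(-645\right)\right) 142461} = \sqrt{575 + \left(- \frac{87}{2} - \frac{208335}{8}\right) 142461} = \sqrt{575 - \frac{29729188863}{8}} = \sqrt{- \frac{29729184263}{8}} = \frac{i \sqrt{59458368526}}{4}$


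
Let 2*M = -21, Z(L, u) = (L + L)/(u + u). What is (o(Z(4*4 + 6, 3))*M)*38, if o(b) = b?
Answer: -2926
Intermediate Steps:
Z(L, u) = L/u (Z(L, u) = (2*L)/((2*u)) = (2*L)*(1/(2*u)) = L/u)
M = -21/2 (M = (1/2)*(-21) = -21/2 ≈ -10.500)
(o(Z(4*4 + 6, 3))*M)*38 = (((4*4 + 6)/3)*(-21/2))*38 = (((16 + 6)*(1/3))*(-21/2))*38 = ((22*(1/3))*(-21/2))*38 = ((22/3)*(-21/2))*38 = -77*38 = -2926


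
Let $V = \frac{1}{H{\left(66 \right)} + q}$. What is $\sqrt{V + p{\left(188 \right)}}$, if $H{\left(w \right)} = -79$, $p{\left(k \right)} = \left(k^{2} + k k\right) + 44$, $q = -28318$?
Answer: $\frac{\sqrt{57037549795391}}{28397} \approx 265.96$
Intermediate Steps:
$p{\left(k \right)} = 44 + 2 k^{2}$ ($p{\left(k \right)} = \left(k^{2} + k^{2}\right) + 44 = 2 k^{2} + 44 = 44 + 2 k^{2}$)
$V = - \frac{1}{28397}$ ($V = \frac{1}{-79 - 28318} = \frac{1}{-28397} = - \frac{1}{28397} \approx -3.5215 \cdot 10^{-5}$)
$\sqrt{V + p{\left(188 \right)}} = \sqrt{- \frac{1}{28397} + \left(44 + 2 \cdot 188^{2}\right)} = \sqrt{- \frac{1}{28397} + \left(44 + 2 \cdot 35344\right)} = \sqrt{- \frac{1}{28397} + \left(44 + 70688\right)} = \sqrt{- \frac{1}{28397} + 70732} = \sqrt{\frac{2008576603}{28397}} = \frac{\sqrt{57037549795391}}{28397}$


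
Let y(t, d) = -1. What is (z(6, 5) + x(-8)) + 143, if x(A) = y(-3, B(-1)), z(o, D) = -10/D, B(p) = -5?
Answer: 140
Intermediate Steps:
x(A) = -1
(z(6, 5) + x(-8)) + 143 = (-10/5 - 1) + 143 = (-10*1/5 - 1) + 143 = (-2 - 1) + 143 = -3 + 143 = 140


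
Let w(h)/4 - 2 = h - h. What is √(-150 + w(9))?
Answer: I*√142 ≈ 11.916*I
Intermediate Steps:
w(h) = 8 (w(h) = 8 + 4*(h - h) = 8 + 4*0 = 8 + 0 = 8)
√(-150 + w(9)) = √(-150 + 8) = √(-142) = I*√142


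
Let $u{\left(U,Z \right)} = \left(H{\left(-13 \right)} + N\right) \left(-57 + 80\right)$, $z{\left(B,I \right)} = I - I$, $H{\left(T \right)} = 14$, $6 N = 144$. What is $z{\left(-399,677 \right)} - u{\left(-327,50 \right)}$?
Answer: $-874$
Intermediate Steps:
$N = 24$ ($N = \frac{1}{6} \cdot 144 = 24$)
$z{\left(B,I \right)} = 0$
$u{\left(U,Z \right)} = 874$ ($u{\left(U,Z \right)} = \left(14 + 24\right) \left(-57 + 80\right) = 38 \cdot 23 = 874$)
$z{\left(-399,677 \right)} - u{\left(-327,50 \right)} = 0 - 874 = -874$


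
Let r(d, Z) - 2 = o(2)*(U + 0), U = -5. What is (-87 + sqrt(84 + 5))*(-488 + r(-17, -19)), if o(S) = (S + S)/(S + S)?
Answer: 42717 - 491*sqrt(89) ≈ 38085.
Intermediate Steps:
o(S) = 1 (o(S) = (2*S)/((2*S)) = (2*S)*(1/(2*S)) = 1)
r(d, Z) = -3 (r(d, Z) = 2 + 1*(-5 + 0) = 2 + 1*(-5) = 2 - 5 = -3)
(-87 + sqrt(84 + 5))*(-488 + r(-17, -19)) = (-87 + sqrt(84 + 5))*(-488 - 3) = (-87 + sqrt(89))*(-491) = 42717 - 491*sqrt(89)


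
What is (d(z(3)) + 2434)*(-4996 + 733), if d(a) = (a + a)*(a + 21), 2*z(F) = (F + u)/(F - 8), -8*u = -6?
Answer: -329926359/32 ≈ -1.0310e+7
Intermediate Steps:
u = ¾ (u = -⅛*(-6) = ¾ ≈ 0.75000)
z(F) = (¾ + F)/(2*(-8 + F)) (z(F) = ((F + ¾)/(F - 8))/2 = ((¾ + F)/(-8 + F))/2 = (¾ + F)/(2*(-8 + F)))
d(a) = 2*a*(21 + a) (d(a) = (2*a)*(21 + a) = 2*a*(21 + a))
(d(z(3)) + 2434)*(-4996 + 733) = (2*((3 + 4*3)/(8*(-8 + 3)))*(21 + (3 + 4*3)/(8*(-8 + 3))) + 2434)*(-4996 + 733) = (2*((⅛)*(3 + 12)/(-5))*(21 + (⅛)*(3 + 12)/(-5)) + 2434)*(-4263) = (2*((⅛)*(-⅕)*15)*(21 + (⅛)*(-⅕)*15) + 2434)*(-4263) = (2*(-3/8)*(21 - 3/8) + 2434)*(-4263) = (2*(-3/8)*(165/8) + 2434)*(-4263) = (-495/32 + 2434)*(-4263) = (77393/32)*(-4263) = -329926359/32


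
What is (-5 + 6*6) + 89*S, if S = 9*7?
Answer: 5638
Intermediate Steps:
S = 63
(-5 + 6*6) + 89*S = (-5 + 6*6) + 89*63 = (-5 + 36) + 5607 = 31 + 5607 = 5638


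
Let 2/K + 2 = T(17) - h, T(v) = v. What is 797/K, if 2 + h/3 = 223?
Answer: -258228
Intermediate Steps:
h = 663 (h = -6 + 3*223 = -6 + 669 = 663)
K = -1/324 (K = 2/(-2 + (17 - 1*663)) = 2/(-2 + (17 - 663)) = 2/(-2 - 646) = 2/(-648) = 2*(-1/648) = -1/324 ≈ -0.0030864)
797/K = 797/(-1/324) = 797*(-324) = -258228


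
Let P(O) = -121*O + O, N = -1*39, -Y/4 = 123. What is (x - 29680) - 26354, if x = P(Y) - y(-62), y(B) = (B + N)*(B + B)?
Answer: -9518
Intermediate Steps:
Y = -492 (Y = -4*123 = -492)
N = -39
y(B) = 2*B*(-39 + B) (y(B) = (B - 39)*(B + B) = (-39 + B)*(2*B) = 2*B*(-39 + B))
P(O) = -120*O
x = 46516 (x = -120*(-492) - 2*(-62)*(-39 - 62) = 59040 - 2*(-62)*(-101) = 59040 - 1*12524 = 59040 - 12524 = 46516)
(x - 29680) - 26354 = (46516 - 29680) - 26354 = 16836 - 26354 = -9518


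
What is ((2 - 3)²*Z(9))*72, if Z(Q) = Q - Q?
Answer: 0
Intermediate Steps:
Z(Q) = 0
((2 - 3)²*Z(9))*72 = ((2 - 3)²*0)*72 = ((-1)²*0)*72 = (1*0)*72 = 0*72 = 0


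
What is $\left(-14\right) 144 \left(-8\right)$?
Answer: $16128$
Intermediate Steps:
$\left(-14\right) 144 \left(-8\right) = \left(-2016\right) \left(-8\right) = 16128$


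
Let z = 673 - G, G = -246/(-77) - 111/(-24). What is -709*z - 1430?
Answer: -291394339/616 ≈ -4.7304e+5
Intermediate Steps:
G = 4817/616 (G = -246*(-1/77) - 111*(-1/24) = 246/77 + 37/8 = 4817/616 ≈ 7.8198)
z = 409751/616 (z = 673 - 1*4817/616 = 673 - 4817/616 = 409751/616 ≈ 665.18)
-709*z - 1430 = -709*409751/616 - 1430 = -290513459/616 - 1430 = -291394339/616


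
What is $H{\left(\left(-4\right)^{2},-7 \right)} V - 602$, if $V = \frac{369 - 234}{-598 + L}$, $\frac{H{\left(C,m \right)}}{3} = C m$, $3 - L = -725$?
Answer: $- \frac{12362}{13} \approx -950.92$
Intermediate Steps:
$L = 728$ ($L = 3 - -725 = 3 + 725 = 728$)
$H{\left(C,m \right)} = 3 C m$
$V = \frac{27}{26}$ ($V = \frac{369 - 234}{-598 + 728} = \frac{135}{130} = 135 \cdot \frac{1}{130} = \frac{27}{26} \approx 1.0385$)
$H{\left(\left(-4\right)^{2},-7 \right)} V - 602 = 3 \left(-4\right)^{2} \left(-7\right) \frac{27}{26} - 602 = 3 \cdot 16 \left(-7\right) \frac{27}{26} - 602 = \left(-336\right) \frac{27}{26} - 602 = - \frac{4536}{13} - 602 = - \frac{12362}{13}$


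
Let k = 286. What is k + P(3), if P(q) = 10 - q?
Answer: 293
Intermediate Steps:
k + P(3) = 286 + (10 - 1*3) = 286 + (10 - 3) = 286 + 7 = 293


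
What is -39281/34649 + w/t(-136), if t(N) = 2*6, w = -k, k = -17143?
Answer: 593516435/415788 ≈ 1427.4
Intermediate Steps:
w = 17143 (w = -1*(-17143) = 17143)
t(N) = 12
-39281/34649 + w/t(-136) = -39281/34649 + 17143/12 = 593516435/415788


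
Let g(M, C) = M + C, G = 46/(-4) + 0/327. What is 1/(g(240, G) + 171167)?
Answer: 2/342791 ≈ 5.8345e-6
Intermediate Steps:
G = -23/2 (G = 46*(-1/4) + 0*(1/327) = -23/2 + 0 = -23/2 ≈ -11.500)
g(M, C) = C + M
1/(g(240, G) + 171167) = 1/((-23/2 + 240) + 171167) = 1/(457/2 + 171167) = 1/(342791/2) = 2/342791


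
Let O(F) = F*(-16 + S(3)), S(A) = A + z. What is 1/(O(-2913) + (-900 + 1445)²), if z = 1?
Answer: 1/331981 ≈ 3.0122e-6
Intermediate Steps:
S(A) = 1 + A (S(A) = A + 1 = 1 + A)
O(F) = -12*F (O(F) = F*(-16 + (1 + 3)) = F*(-16 + 4) = F*(-12) = -12*F)
1/(O(-2913) + (-900 + 1445)²) = 1/(-12*(-2913) + (-900 + 1445)²) = 1/(34956 + 545²) = 1/(34956 + 297025) = 1/331981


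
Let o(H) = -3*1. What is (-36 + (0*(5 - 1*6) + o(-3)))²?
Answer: 1521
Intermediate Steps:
o(H) = -3
(-36 + (0*(5 - 1*6) + o(-3)))² = (-36 + (0*(5 - 1*6) - 3))² = (-36 + (0*(5 - 6) - 3))² = (-36 + (0*(-1) - 3))² = (-36 + (0 - 3))² = (-36 - 3)² = (-39)² = 1521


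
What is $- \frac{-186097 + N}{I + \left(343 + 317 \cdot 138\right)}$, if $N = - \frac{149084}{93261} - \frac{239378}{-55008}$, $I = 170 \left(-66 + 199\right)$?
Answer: $\frac{159113716392425}{57028768744752} \approx 2.7901$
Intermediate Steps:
$I = 22610$ ($I = 170 \cdot 133 = 22610$)
$N = \frac{2353969831}{855016848}$ ($N = \left(-149084\right) \frac{1}{93261} - - \frac{119689}{27504} = - \frac{149084}{93261} + \frac{119689}{27504} = \frac{2353969831}{855016848} \approx 2.7531$)
$- \frac{-186097 + N}{I + \left(343 + 317 \cdot 138\right)} = - \frac{-186097 + \frac{2353969831}{855016848}}{22610 + \left(343 + 317 \cdot 138\right)} = - \frac{-159113716392425}{855016848 \left(22610 + \left(343 + 43746\right)\right)} = - \frac{-159113716392425}{855016848 \left(22610 + 44089\right)} = - \frac{-159113716392425}{855016848 \cdot 66699} = \left(-1\right) \left(- \frac{159113716392425}{57028768744752}\right) = \frac{159113716392425}{57028768744752}$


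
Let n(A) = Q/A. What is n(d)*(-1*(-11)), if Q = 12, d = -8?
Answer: -33/2 ≈ -16.500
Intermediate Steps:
n(A) = 12/A
n(d)*(-1*(-11)) = (12/(-8))*(-1*(-11)) = (12*(-1/8))*11 = -3/2*11 = -33/2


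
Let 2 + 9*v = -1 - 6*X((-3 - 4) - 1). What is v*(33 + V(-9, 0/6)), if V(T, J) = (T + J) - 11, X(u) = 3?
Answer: -91/3 ≈ -30.333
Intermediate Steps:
V(T, J) = -11 + J + T (V(T, J) = (J + T) - 11 = -11 + J + T)
v = -7/3 (v = -2/9 + (-1 - 6*3)/9 = -2/9 + (-1 - 18)/9 = -2/9 + (1/9)*(-19) = -2/9 - 19/9 = -7/3 ≈ -2.3333)
v*(33 + V(-9, 0/6)) = -7*(33 + (-11 + 0/6 - 9))/3 = -7*(33 + (-11 + 0*(1/6) - 9))/3 = -7*(33 + (-11 + 0 - 9))/3 = -7*(33 - 20)/3 = -7/3*13 = -91/3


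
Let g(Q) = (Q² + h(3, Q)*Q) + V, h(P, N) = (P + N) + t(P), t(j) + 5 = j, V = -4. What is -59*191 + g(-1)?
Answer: -11272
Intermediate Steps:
t(j) = -5 + j
h(P, N) = -5 + N + 2*P (h(P, N) = (P + N) + (-5 + P) = (N + P) + (-5 + P) = -5 + N + 2*P)
g(Q) = -4 + Q² + Q*(1 + Q) (g(Q) = (Q² + (-5 + Q + 2*3)*Q) - 4 = (Q² + (-5 + Q + 6)*Q) - 4 = (Q² + (1 + Q)*Q) - 4 = (Q² + Q*(1 + Q)) - 4 = -4 + Q² + Q*(1 + Q))
-59*191 + g(-1) = -59*191 + (-4 - 1 + 2*(-1)²) = -11269 + (-4 - 1 + 2*1) = -11269 + (-4 - 1 + 2) = -11269 - 3 = -11272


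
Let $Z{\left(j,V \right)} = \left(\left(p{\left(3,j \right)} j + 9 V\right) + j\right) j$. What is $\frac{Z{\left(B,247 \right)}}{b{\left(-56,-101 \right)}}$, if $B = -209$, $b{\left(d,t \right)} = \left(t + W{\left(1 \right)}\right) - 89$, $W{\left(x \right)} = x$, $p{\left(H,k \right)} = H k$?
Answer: $\frac{27808913}{189} \approx 1.4714 \cdot 10^{5}$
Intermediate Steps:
$b{\left(d,t \right)} = -88 + t$ ($b{\left(d,t \right)} = \left(t + 1\right) - 89 = \left(1 + t\right) - 89 = -88 + t$)
$Z{\left(j,V \right)} = j \left(j + 3 j^{2} + 9 V\right)$ ($Z{\left(j,V \right)} = \left(\left(3 j j + 9 V\right) + j\right) j = \left(\left(3 j^{2} + 9 V\right) + j\right) j = \left(j + 3 j^{2} + 9 V\right) j = j \left(j + 3 j^{2} + 9 V\right)$)
$\frac{Z{\left(B,247 \right)}}{b{\left(-56,-101 \right)}} = \frac{\left(-209\right) \left(-209 + 3 \left(-209\right)^{2} + 9 \cdot 247\right)}{-88 - 101} = \frac{\left(-209\right) \left(-209 + 3 \cdot 43681 + 2223\right)}{-189} = - 209 \left(-209 + 131043 + 2223\right) \left(- \frac{1}{189}\right) = \left(-209\right) 133057 \left(- \frac{1}{189}\right) = \left(-27808913\right) \left(- \frac{1}{189}\right) = \frac{27808913}{189}$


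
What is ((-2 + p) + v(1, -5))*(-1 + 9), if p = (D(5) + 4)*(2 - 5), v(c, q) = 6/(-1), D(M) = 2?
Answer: -208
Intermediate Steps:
v(c, q) = -6 (v(c, q) = 6*(-1) = -6)
p = -18 (p = (2 + 4)*(2 - 5) = 6*(-3) = -18)
((-2 + p) + v(1, -5))*(-1 + 9) = ((-2 - 18) - 6)*(-1 + 9) = (-20 - 6)*8 = -26*8 = -208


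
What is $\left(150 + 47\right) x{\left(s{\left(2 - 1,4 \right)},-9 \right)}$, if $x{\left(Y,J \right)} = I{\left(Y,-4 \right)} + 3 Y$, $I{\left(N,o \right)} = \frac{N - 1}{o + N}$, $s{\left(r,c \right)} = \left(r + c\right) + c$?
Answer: $\frac{28171}{5} \approx 5634.2$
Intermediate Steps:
$s{\left(r,c \right)} = r + 2 c$ ($s{\left(r,c \right)} = \left(c + r\right) + c = r + 2 c$)
$I{\left(N,o \right)} = \frac{-1 + N}{N + o}$
$x{\left(Y,J \right)} = 3 Y + \frac{-1 + Y}{-4 + Y}$ ($x{\left(Y,J \right)} = \frac{-1 + Y}{Y - 4} + 3 Y = \frac{-1 + Y}{-4 + Y} + 3 Y = 3 Y + \frac{-1 + Y}{-4 + Y}$)
$\left(150 + 47\right) x{\left(s{\left(2 - 1,4 \right)},-9 \right)} = \left(150 + 47\right) \frac{-1 + \left(\left(2 - 1\right) + 2 \cdot 4\right) + 3 \left(\left(2 - 1\right) + 2 \cdot 4\right) \left(-4 + \left(\left(2 - 1\right) + 2 \cdot 4\right)\right)}{-4 + \left(\left(2 - 1\right) + 2 \cdot 4\right)} = 197 \frac{-1 + \left(\left(2 - 1\right) + 8\right) + 3 \left(\left(2 - 1\right) + 8\right) \left(-4 + \left(\left(2 - 1\right) + 8\right)\right)}{-4 + \left(\left(2 - 1\right) + 8\right)} = 197 \frac{-1 + \left(1 + 8\right) + 3 \left(1 + 8\right) \left(-4 + \left(1 + 8\right)\right)}{-4 + \left(1 + 8\right)} = 197 \frac{-1 + 9 + 3 \cdot 9 \left(-4 + 9\right)}{-4 + 9} = 197 \frac{-1 + 9 + 3 \cdot 9 \cdot 5}{5} = 197 \frac{-1 + 9 + 135}{5} = 197 \cdot \frac{1}{5} \cdot 143 = 197 \cdot \frac{143}{5} = \frac{28171}{5}$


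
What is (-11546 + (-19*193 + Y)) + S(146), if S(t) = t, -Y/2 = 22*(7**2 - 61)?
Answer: -14539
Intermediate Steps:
Y = 528 (Y = -44*(7**2 - 61) = -44*(49 - 61) = -44*(-12) = -2*(-264) = 528)
(-11546 + (-19*193 + Y)) + S(146) = (-11546 + (-19*193 + 528)) + 146 = (-11546 + (-3667 + 528)) + 146 = (-11546 - 3139) + 146 = -14685 + 146 = -14539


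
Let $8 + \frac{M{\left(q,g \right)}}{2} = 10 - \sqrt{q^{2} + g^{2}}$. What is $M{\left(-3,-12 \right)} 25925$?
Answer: $103700 - 155550 \sqrt{17} \approx -5.3765 \cdot 10^{5}$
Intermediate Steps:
$M{\left(q,g \right)} = 4 - 2 \sqrt{g^{2} + q^{2}}$ ($M{\left(q,g \right)} = -16 + 2 \left(10 - \sqrt{q^{2} + g^{2}}\right) = -16 + 2 \left(10 - \sqrt{g^{2} + q^{2}}\right) = -16 - \left(-20 + 2 \sqrt{g^{2} + q^{2}}\right) = 4 - 2 \sqrt{g^{2} + q^{2}}$)
$M{\left(-3,-12 \right)} 25925 = \left(4 - 2 \sqrt{\left(-12\right)^{2} + \left(-3\right)^{2}}\right) 25925 = \left(4 - 2 \sqrt{144 + 9}\right) 25925 = \left(4 - 2 \sqrt{153}\right) 25925 = \left(4 - 2 \cdot 3 \sqrt{17}\right) 25925 = \left(4 - 6 \sqrt{17}\right) 25925 = 103700 - 155550 \sqrt{17}$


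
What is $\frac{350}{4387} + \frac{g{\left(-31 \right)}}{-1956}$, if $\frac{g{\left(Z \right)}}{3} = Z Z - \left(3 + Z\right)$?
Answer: $- \frac{4110543}{2860324} \approx -1.4371$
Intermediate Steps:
$g{\left(Z \right)} = -9 - 3 Z + 3 Z^{2}$ ($g{\left(Z \right)} = 3 \left(Z Z - \left(3 + Z\right)\right) = 3 \left(Z^{2} - \left(3 + Z\right)\right) = 3 \left(-3 + Z^{2} - Z\right) = -9 - 3 Z + 3 Z^{2}$)
$\frac{350}{4387} + \frac{g{\left(-31 \right)}}{-1956} = \frac{350}{4387} + \frac{-9 - -93 + 3 \left(-31\right)^{2}}{-1956} = 350 \cdot \frac{1}{4387} + \left(-9 + 93 + 3 \cdot 961\right) \left(- \frac{1}{1956}\right) = \frac{350}{4387} + \left(-9 + 93 + 2883\right) \left(- \frac{1}{1956}\right) = \frac{350}{4387} + 2967 \left(- \frac{1}{1956}\right) = \frac{350}{4387} - \frac{989}{652} = - \frac{4110543}{2860324}$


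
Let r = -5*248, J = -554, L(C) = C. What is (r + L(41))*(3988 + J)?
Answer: -4117366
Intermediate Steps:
r = -1240
(r + L(41))*(3988 + J) = (-1240 + 41)*(3988 - 554) = -1199*3434 = -4117366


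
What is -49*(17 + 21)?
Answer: -1862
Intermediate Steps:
-49*(17 + 21) = -49*38 = -1862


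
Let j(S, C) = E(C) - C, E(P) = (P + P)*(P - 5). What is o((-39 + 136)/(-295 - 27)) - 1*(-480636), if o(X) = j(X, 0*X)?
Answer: 480636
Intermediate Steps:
E(P) = 2*P*(-5 + P) (E(P) = (2*P)*(-5 + P) = 2*P*(-5 + P))
j(S, C) = -C + 2*C*(-5 + C) (j(S, C) = 2*C*(-5 + C) - C = -C + 2*C*(-5 + C))
o(X) = 0 (o(X) = (0*X)*(-11 + 2*(0*X)) = 0*(-11 + 2*0) = 0*(-11 + 0) = 0*(-11) = 0)
o((-39 + 136)/(-295 - 27)) - 1*(-480636) = 0 - 1*(-480636) = 0 + 480636 = 480636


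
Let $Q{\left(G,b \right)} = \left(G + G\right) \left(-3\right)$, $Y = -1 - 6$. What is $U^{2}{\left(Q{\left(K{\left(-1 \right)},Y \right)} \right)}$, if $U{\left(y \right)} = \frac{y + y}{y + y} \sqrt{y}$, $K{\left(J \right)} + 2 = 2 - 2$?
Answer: $12$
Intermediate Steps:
$K{\left(J \right)} = -2$ ($K{\left(J \right)} = -2 + \left(2 - 2\right) = -2 + 0 = -2$)
$Y = -7$ ($Y = -1 - 6 = -7$)
$Q{\left(G,b \right)} = - 6 G$ ($Q{\left(G,b \right)} = 2 G \left(-3\right) = - 6 G$)
$U{\left(y \right)} = \sqrt{y}$ ($U{\left(y \right)} = \frac{2 y}{2 y} \sqrt{y} = 2 y \frac{1}{2 y} \sqrt{y} = 1 \sqrt{y} = \sqrt{y}$)
$U^{2}{\left(Q{\left(K{\left(-1 \right)},Y \right)} \right)} = \left(\sqrt{\left(-6\right) \left(-2\right)}\right)^{2} = \left(\sqrt{12}\right)^{2} = \left(2 \sqrt{3}\right)^{2} = 12$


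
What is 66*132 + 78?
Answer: 8790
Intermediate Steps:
66*132 + 78 = 8712 + 78 = 8790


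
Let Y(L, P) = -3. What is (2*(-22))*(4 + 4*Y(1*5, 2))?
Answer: 352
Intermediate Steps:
(2*(-22))*(4 + 4*Y(1*5, 2)) = (2*(-22))*(4 + 4*(-3)) = -44*(4 - 12) = -44*(-8) = 352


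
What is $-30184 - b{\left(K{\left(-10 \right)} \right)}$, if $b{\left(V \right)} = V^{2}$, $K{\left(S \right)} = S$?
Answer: $-30284$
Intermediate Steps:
$-30184 - b{\left(K{\left(-10 \right)} \right)} = -30184 - \left(-10\right)^{2} = -30184 - 100 = -30284$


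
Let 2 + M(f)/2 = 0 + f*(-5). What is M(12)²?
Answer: 15376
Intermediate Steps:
M(f) = -4 - 10*f (M(f) = -4 + 2*(0 + f*(-5)) = -4 + 2*(0 - 5*f) = -4 + 2*(-5*f) = -4 - 10*f)
M(12)² = (-4 - 10*12)² = (-4 - 120)² = (-124)² = 15376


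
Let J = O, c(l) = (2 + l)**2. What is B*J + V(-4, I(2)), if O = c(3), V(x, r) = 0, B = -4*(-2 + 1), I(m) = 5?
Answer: 100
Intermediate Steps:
B = 4 (B = -4*(-1) = 4)
O = 25 (O = (2 + 3)**2 = 5**2 = 25)
J = 25
B*J + V(-4, I(2)) = 4*25 + 0 = 100 + 0 = 100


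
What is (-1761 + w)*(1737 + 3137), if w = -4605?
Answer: -31027884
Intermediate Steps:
(-1761 + w)*(1737 + 3137) = (-1761 - 4605)*(1737 + 3137) = -6366*4874 = -31027884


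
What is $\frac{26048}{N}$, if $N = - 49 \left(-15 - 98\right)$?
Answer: $\frac{26048}{5537} \approx 4.7044$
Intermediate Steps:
$N = 5537$ ($N = - 49 \left(-15 - 98\right) = \left(-49\right) \left(-113\right) = 5537$)
$\frac{26048}{N} = \frac{26048}{5537}$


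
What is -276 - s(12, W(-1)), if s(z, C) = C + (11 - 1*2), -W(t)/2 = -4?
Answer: -293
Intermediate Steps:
W(t) = 8 (W(t) = -2*(-4) = 8)
s(z, C) = 9 + C (s(z, C) = C + (11 - 2) = C + 9 = 9 + C)
-276 - s(12, W(-1)) = -276 - (9 + 8) = -276 - 1*17 = -276 - 17 = -293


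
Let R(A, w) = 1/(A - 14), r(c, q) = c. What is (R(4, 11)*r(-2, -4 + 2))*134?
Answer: 134/5 ≈ 26.800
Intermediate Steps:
R(A, w) = 1/(-14 + A)
(R(4, 11)*r(-2, -4 + 2))*134 = (-2/(-14 + 4))*134 = (-2/(-10))*134 = -⅒*(-2)*134 = (⅕)*134 = 134/5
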